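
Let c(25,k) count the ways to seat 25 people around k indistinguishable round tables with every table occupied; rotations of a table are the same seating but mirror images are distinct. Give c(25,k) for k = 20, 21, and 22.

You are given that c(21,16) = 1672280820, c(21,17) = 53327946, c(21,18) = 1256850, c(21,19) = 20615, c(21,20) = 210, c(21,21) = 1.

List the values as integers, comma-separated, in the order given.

11276842500, 238810495, 3795000

@22  (22,17):53327946·21+1672280820→2792167686, (22,18):1256850·21+53327946→79721796, (22,19):20615·21+1256850→1689765, (22,20):210·21+20615→25025, (22,21):1·21+210→231, (22,22):0·21+1→1
@23  (23,18):79721796·22+2792167686→4546047198, (23,19):1689765·22+79721796→116896626, (23,20):25025·22+1689765→2240315, (23,21):231·22+25025→30107, (23,22):1·22+231→253
@24  (24,19):116896626·23+4546047198→7234669596, (24,20):2240315·23+116896626→168423871, (24,21):30107·23+2240315→2932776, (24,22):253·23+30107→35926
@25  (25,20):168423871·24+7234669596→11276842500, (25,21):2932776·24+168423871→238810495, (25,22):35926·24+2932776→3795000
Read c(25,20) = 11276842500, c(25,21) = 238810495, c(25,22) = 3795000.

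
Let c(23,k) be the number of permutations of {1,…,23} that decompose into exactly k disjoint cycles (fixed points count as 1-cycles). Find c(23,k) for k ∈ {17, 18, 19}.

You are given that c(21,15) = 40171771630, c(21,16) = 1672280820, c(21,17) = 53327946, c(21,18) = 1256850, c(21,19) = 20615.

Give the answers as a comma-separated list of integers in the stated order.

r22: T_22,16=21×1672280820+40171771630=75289668850; T_22,17=21×53327946+1672280820=2792167686; T_22,18=21×1256850+53327946=79721796; T_22,19=21×20615+1256850=1689765
r23: T_23,17=22×2792167686+75289668850=136717357942; T_23,18=22×79721796+2792167686=4546047198; T_23,19=22×1689765+79721796=116896626
Read c(23,17) = 136717357942, c(23,18) = 4546047198, c(23,19) = 116896626.

136717357942, 4546047198, 116896626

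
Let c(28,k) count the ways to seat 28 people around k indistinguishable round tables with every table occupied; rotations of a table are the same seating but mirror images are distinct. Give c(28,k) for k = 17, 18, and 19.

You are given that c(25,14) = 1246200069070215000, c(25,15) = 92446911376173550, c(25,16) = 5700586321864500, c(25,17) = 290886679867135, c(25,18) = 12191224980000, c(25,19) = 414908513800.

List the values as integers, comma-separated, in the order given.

25117208862499312650, 1340675942971287195, 60383004803151030

row 26: T[26][15]=25·92446911376173550+1246200069070215000=3557372853474553750  T[26][16]=25·5700586321864500+92446911376173550=234961569422786050  T[26][17]=25·290886679867135+5700586321864500=12972753318542875  T[26][18]=25·12191224980000+290886679867135=595667304367135  T[26][19]=25·414908513800+12191224980000=22563937825000
row 27: T[27][16]=26·234961569422786050+3557372853474553750=9666373658466991050  T[27][17]=26·12972753318542875+234961569422786050=572253155704900800  T[27][18]=26·595667304367135+12972753318542875=28460103232088385  T[27][19]=26·22563937825000+595667304367135=1182329687817135
row 28: T[28][17]=27·572253155704900800+9666373658466991050=25117208862499312650  T[28][18]=27·28460103232088385+572253155704900800=1340675942971287195  T[28][19]=27·1182329687817135+28460103232088385=60383004803151030
Read c(28,17) = 25117208862499312650, c(28,18) = 1340675942971287195, c(28,19) = 60383004803151030.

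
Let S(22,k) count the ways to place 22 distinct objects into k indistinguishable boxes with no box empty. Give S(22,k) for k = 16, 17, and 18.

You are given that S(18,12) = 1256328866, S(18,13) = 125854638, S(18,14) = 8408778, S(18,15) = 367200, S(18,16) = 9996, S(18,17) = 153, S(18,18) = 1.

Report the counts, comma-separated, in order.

26046574004, 1404142047, 53374629

r19: T_19,13=13×125854638+1256328866=2892439160; T_19,14=14×8408778+125854638=243577530; T_19,15=15×367200+8408778=13916778; T_19,16=16×9996+367200=527136; T_19,17=17×153+9996=12597; T_19,18=18×1+153=171
r20: T_20,14=14×243577530+2892439160=6302524580; T_20,15=15×13916778+243577530=452329200; T_20,16=16×527136+13916778=22350954; T_20,17=17×12597+527136=741285; T_20,18=18×171+12597=15675
r21: T_21,15=15×452329200+6302524580=13087462580; T_21,16=16×22350954+452329200=809944464; T_21,17=17×741285+22350954=34952799; T_21,18=18×15675+741285=1023435
r22: T_22,16=16×809944464+13087462580=26046574004; T_22,17=17×34952799+809944464=1404142047; T_22,18=18×1023435+34952799=53374629
Read S(22,16) = 26046574004, S(22,17) = 1404142047, S(22,18) = 53374629.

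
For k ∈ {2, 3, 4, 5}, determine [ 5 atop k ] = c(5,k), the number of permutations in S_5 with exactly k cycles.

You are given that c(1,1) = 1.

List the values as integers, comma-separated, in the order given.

row 2: T[2][1]=1·1+0=1  T[2][2]=1·0+1=1
row 3: T[3][1]=2·1+0=2  T[3][2]=2·1+1=3  T[3][3]=2·0+1=1
row 4: T[4][1]=3·2+0=6  T[4][2]=3·3+2=11  T[4][3]=3·1+3=6  T[4][4]=3·0+1=1
row 5: T[5][2]=4·11+6=50  T[5][3]=4·6+11=35  T[5][4]=4·1+6=10  T[5][5]=4·0+1=1
Read c(5,2) = 50, c(5,3) = 35, c(5,4) = 10, c(5,5) = 1.

50, 35, 10, 1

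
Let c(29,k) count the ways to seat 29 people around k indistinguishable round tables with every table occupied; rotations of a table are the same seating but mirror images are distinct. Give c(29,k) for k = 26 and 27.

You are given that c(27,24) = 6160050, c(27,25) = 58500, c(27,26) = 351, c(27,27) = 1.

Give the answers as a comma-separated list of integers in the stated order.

i=28: T(28,25)=6160050+27·58500=7739550 | T(28,26)=58500+27·351=67977 | T(28,27)=351+27·1=378
i=29: T(29,26)=7739550+28·67977=9642906 | T(29,27)=67977+28·378=78561
Read c(29,26) = 9642906, c(29,27) = 78561.

9642906, 78561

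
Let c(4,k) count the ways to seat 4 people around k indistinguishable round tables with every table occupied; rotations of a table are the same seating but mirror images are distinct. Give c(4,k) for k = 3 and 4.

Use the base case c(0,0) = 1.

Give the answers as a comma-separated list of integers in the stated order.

6, 1

i=1: T(1,1)=1+0·0=1
i=2: T(2,1)=0+1·1=1 | T(2,2)=1+1·0=1
i=3: T(3,2)=1+2·1=3 | T(3,3)=1+2·0=1
i=4: T(4,3)=3+3·1=6 | T(4,4)=1+3·0=1
Read c(4,3) = 6, c(4,4) = 1.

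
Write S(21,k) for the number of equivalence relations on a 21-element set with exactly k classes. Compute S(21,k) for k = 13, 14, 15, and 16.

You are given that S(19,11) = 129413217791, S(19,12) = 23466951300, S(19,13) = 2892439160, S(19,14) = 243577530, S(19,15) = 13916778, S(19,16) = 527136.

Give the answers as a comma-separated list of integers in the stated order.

r20: T_20,12=12×23466951300+129413217791=411016633391; T_20,13=13×2892439160+23466951300=61068660380; T_20,14=14×243577530+2892439160=6302524580; T_20,15=15×13916778+243577530=452329200; T_20,16=16×527136+13916778=22350954
r21: T_21,13=13×61068660380+411016633391=1204909218331; T_21,14=14×6302524580+61068660380=149304004500; T_21,15=15×452329200+6302524580=13087462580; T_21,16=16×22350954+452329200=809944464
Read S(21,13) = 1204909218331, S(21,14) = 149304004500, S(21,15) = 13087462580, S(21,16) = 809944464.

1204909218331, 149304004500, 13087462580, 809944464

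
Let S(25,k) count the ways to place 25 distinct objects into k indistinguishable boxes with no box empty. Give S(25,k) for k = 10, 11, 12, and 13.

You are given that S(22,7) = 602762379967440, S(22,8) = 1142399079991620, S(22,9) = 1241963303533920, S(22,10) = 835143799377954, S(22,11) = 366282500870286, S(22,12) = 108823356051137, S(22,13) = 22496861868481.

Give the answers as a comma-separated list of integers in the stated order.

i=23: T(23,8)=602762379967440+8·1142399079991620=9741955019900400 | T(23,9)=1142399079991620+9·1241963303533920=12320068811796900 | T(23,10)=1241963303533920+10·835143799377954=9593401297313460 | T(23,11)=835143799377954+11·366282500870286=4864251308951100 | T(23,12)=366282500870286+12·108823356051137=1672162773483930 | T(23,13)=108823356051137+13·22496861868481=401282560341390
i=24: T(24,9)=9741955019900400+9·12320068811796900=120622574326072500 | T(24,10)=12320068811796900+10·9593401297313460=108254081784931500 | T(24,11)=9593401297313460+11·4864251308951100=63100165695775560 | T(24,12)=4864251308951100+12·1672162773483930=24930204590758260 | T(24,13)=1672162773483930+13·401282560341390=6888836057922000
i=25: T(25,10)=120622574326072500+10·108254081784931500=1203163392175387500 | T(25,11)=108254081784931500+11·63100165695775560=802355904438462660 | T(25,12)=63100165695775560+12·24930204590758260=362262620784874680 | T(25,13)=24930204590758260+13·6888836057922000=114485073343744260
Read S(25,10) = 1203163392175387500, S(25,11) = 802355904438462660, S(25,12) = 362262620784874680, S(25,13) = 114485073343744260.

1203163392175387500, 802355904438462660, 362262620784874680, 114485073343744260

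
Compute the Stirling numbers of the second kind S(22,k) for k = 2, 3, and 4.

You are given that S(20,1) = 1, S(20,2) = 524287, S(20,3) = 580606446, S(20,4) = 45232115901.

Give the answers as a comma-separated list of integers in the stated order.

r21: T_21,1=1×1+0=1; T_21,2=2×524287+1=1048575; T_21,3=3×580606446+524287=1742343625; T_21,4=4×45232115901+580606446=181509070050
r22: T_22,2=2×1048575+1=2097151; T_22,3=3×1742343625+1048575=5228079450; T_22,4=4×181509070050+1742343625=727778623825
Read S(22,2) = 2097151, S(22,3) = 5228079450, S(22,4) = 727778623825.

2097151, 5228079450, 727778623825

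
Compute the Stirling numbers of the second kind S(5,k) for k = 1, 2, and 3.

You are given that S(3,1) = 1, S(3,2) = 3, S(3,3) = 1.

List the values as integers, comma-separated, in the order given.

1, 15, 25

row 4: T[4][1]=1·1+0=1  T[4][2]=2·3+1=7  T[4][3]=3·1+3=6
row 5: T[5][1]=1·1+0=1  T[5][2]=2·7+1=15  T[5][3]=3·6+7=25
Read S(5,1) = 1, S(5,2) = 15, S(5,3) = 25.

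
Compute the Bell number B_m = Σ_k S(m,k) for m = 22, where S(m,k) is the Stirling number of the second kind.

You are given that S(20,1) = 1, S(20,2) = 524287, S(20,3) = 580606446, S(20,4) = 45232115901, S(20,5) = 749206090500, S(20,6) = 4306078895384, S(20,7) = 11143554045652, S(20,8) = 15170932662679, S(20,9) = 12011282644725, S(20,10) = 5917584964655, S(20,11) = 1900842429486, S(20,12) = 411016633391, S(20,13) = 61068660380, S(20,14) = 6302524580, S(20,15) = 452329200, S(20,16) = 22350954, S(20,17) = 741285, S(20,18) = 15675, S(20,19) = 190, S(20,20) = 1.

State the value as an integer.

4506715738447323

r21: T_21,1=1×1+0=1; T_21,2=2×524287+1=1048575; T_21,3=3×580606446+524287=1742343625; T_21,4=4×45232115901+580606446=181509070050; T_21,5=5×749206090500+45232115901=3791262568401; T_21,6=6×4306078895384+749206090500=26585679462804; T_21,7=7×11143554045652+4306078895384=82310957214948; T_21,8=8×15170932662679+11143554045652=132511015347084; T_21,9=9×12011282644725+15170932662679=123272476465204; T_21,10=10×5917584964655+12011282644725=71187132291275; T_21,11=11×1900842429486+5917584964655=26826851689001; T_21,12=12×411016633391+1900842429486=6833042030178; T_21,13=13×61068660380+411016633391=1204909218331; T_21,14=14×6302524580+61068660380=149304004500; T_21,15=15×452329200+6302524580=13087462580; T_21,16=16×22350954+452329200=809944464; T_21,17=17×741285+22350954=34952799; T_21,18=18×15675+741285=1023435; T_21,19=19×190+15675=19285; T_21,20=20×1+190=210; T_21,21=21×0+1=1
r22: T_22,1=1×1+0=1; T_22,2=2×1048575+1=2097151; T_22,3=3×1742343625+1048575=5228079450; T_22,4=4×181509070050+1742343625=727778623825; T_22,5=5×3791262568401+181509070050=19137821912055; T_22,6=6×26585679462804+3791262568401=163305339345225; T_22,7=7×82310957214948+26585679462804=602762379967440; T_22,8=8×132511015347084+82310957214948=1142399079991620; T_22,9=9×123272476465204+132511015347084=1241963303533920; T_22,10=10×71187132291275+123272476465204=835143799377954; T_22,11=11×26826851689001+71187132291275=366282500870286; T_22,12=12×6833042030178+26826851689001=108823356051137; T_22,13=13×1204909218331+6833042030178=22496861868481; T_22,14=14×149304004500+1204909218331=3295165281331; T_22,15=15×13087462580+149304004500=345615943200; T_22,16=16×809944464+13087462580=26046574004; T_22,17=17×34952799+809944464=1404142047; T_22,18=18×1023435+34952799=53374629; T_22,19=19×19285+1023435=1389850; T_22,20=20×210+19285=23485; T_22,21=21×1+210=231; T_22,22=22×0+1=1
B_22 = ΣS(22,k) = 1+2097151+5228079450+727778623825+19137821912055+163305339345225+602762379967440+1142399079991620+1241963303533920+835143799377954+366282500870286+108823356051137+22496861868481+3295165281331+345615943200+26046574004+1404142047+53374629+1389850+23485+231+1 = 4506715738447323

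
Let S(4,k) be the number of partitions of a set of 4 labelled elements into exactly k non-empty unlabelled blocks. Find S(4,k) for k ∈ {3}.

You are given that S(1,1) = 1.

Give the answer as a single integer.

r2: T_2,1=1×1+0=1; T_2,2=2×0+1=1
r3: T_3,2=2×1+1=3; T_3,3=3×0+1=1
r4: T_4,3=3×1+3=6
Read S(4,3) = 6.

6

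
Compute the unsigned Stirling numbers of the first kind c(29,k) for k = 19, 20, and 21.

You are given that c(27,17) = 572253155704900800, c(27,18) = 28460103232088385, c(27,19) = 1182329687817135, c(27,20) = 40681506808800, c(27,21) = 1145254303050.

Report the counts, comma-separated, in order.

3031400077459516035, 124243455209483610, 4285624815406935

i=28: T(28,18)=572253155704900800+27·28460103232088385=1340675942971287195 | T(28,19)=28460103232088385+27·1182329687817135=60383004803151030 | T(28,20)=1182329687817135+27·40681506808800=2280730371654735 | T(28,21)=40681506808800+27·1145254303050=71603372991150
i=29: T(29,19)=1340675942971287195+28·60383004803151030=3031400077459516035 | T(29,20)=60383004803151030+28·2280730371654735=124243455209483610 | T(29,21)=2280730371654735+28·71603372991150=4285624815406935
Read c(29,19) = 3031400077459516035, c(29,20) = 124243455209483610, c(29,21) = 4285624815406935.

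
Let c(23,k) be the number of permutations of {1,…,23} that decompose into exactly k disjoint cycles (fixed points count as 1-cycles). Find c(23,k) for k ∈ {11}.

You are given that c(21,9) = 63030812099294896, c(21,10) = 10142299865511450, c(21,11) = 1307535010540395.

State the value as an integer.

1103230881185949736

r22: T_22,10=21×10142299865511450+63030812099294896=276019109275035346; T_22,11=21×1307535010540395+10142299865511450=37600535086859745
r23: T_23,11=22×37600535086859745+276019109275035346=1103230881185949736
Read c(23,11) = 1103230881185949736.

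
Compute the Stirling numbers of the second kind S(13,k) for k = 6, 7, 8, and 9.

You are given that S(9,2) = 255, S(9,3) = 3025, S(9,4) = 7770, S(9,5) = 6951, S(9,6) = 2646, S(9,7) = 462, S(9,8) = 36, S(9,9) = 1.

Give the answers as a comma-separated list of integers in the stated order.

row 10: T[10][3]=3·3025+255=9330  T[10][4]=4·7770+3025=34105  T[10][5]=5·6951+7770=42525  T[10][6]=6·2646+6951=22827  T[10][7]=7·462+2646=5880  T[10][8]=8·36+462=750  T[10][9]=9·1+36=45
row 11: T[11][4]=4·34105+9330=145750  T[11][5]=5·42525+34105=246730  T[11][6]=6·22827+42525=179487  T[11][7]=7·5880+22827=63987  T[11][8]=8·750+5880=11880  T[11][9]=9·45+750=1155
row 12: T[12][5]=5·246730+145750=1379400  T[12][6]=6·179487+246730=1323652  T[12][7]=7·63987+179487=627396  T[12][8]=8·11880+63987=159027  T[12][9]=9·1155+11880=22275
row 13: T[13][6]=6·1323652+1379400=9321312  T[13][7]=7·627396+1323652=5715424  T[13][8]=8·159027+627396=1899612  T[13][9]=9·22275+159027=359502
Read S(13,6) = 9321312, S(13,7) = 5715424, S(13,8) = 1899612, S(13,9) = 359502.

9321312, 5715424, 1899612, 359502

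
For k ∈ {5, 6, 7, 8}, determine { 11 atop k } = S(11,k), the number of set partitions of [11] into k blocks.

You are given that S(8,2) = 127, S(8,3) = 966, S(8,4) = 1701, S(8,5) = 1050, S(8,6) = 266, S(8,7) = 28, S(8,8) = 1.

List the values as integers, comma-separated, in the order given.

row 9: T[9][3]=3·966+127=3025  T[9][4]=4·1701+966=7770  T[9][5]=5·1050+1701=6951  T[9][6]=6·266+1050=2646  T[9][7]=7·28+266=462  T[9][8]=8·1+28=36
row 10: T[10][4]=4·7770+3025=34105  T[10][5]=5·6951+7770=42525  T[10][6]=6·2646+6951=22827  T[10][7]=7·462+2646=5880  T[10][8]=8·36+462=750
row 11: T[11][5]=5·42525+34105=246730  T[11][6]=6·22827+42525=179487  T[11][7]=7·5880+22827=63987  T[11][8]=8·750+5880=11880
Read S(11,5) = 246730, S(11,6) = 179487, S(11,7) = 63987, S(11,8) = 11880.

246730, 179487, 63987, 11880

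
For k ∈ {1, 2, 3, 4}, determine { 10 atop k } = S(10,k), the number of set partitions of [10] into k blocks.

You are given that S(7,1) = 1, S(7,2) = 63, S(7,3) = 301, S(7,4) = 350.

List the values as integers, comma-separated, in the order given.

1, 511, 9330, 34105

r8: T_8,1=1×1+0=1; T_8,2=2×63+1=127; T_8,3=3×301+63=966; T_8,4=4×350+301=1701
r9: T_9,1=1×1+0=1; T_9,2=2×127+1=255; T_9,3=3×966+127=3025; T_9,4=4×1701+966=7770
r10: T_10,1=1×1+0=1; T_10,2=2×255+1=511; T_10,3=3×3025+255=9330; T_10,4=4×7770+3025=34105
Read S(10,1) = 1, S(10,2) = 511, S(10,3) = 9330, S(10,4) = 34105.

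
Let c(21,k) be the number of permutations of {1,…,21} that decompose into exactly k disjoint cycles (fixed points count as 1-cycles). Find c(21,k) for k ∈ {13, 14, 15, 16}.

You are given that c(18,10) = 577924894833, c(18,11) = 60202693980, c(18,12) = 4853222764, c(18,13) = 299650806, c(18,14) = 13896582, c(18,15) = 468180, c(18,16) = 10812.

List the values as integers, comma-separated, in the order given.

11310276995381, 756111184500, 40171771630, 1672280820

row 19: T[19][11]=18·60202693980+577924894833=1661573386473  T[19][12]=18·4853222764+60202693980=147560703732  T[19][13]=18·299650806+4853222764=10246937272  T[19][14]=18·13896582+299650806=549789282  T[19][15]=18·468180+13896582=22323822  T[19][16]=18·10812+468180=662796
row 20: T[20][12]=19·147560703732+1661573386473=4465226757381  T[20][13]=19·10246937272+147560703732=342252511900  T[20][14]=19·549789282+10246937272=20692933630  T[20][15]=19·22323822+549789282=973941900  T[20][16]=19·662796+22323822=34916946
row 21: T[21][13]=20·342252511900+4465226757381=11310276995381  T[21][14]=20·20692933630+342252511900=756111184500  T[21][15]=20·973941900+20692933630=40171771630  T[21][16]=20·34916946+973941900=1672280820
Read c(21,13) = 11310276995381, c(21,14) = 756111184500, c(21,15) = 40171771630, c(21,16) = 1672280820.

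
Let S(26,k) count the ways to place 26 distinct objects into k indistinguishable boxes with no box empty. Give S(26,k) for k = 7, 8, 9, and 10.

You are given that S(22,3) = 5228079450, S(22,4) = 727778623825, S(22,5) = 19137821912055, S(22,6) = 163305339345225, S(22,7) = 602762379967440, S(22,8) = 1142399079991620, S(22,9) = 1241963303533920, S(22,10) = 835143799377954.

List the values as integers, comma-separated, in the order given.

[23] T[23,4]:4*727778623825+5228079450=2916342574750 · T[23,5]:5*19137821912055+727778623825=96416888184100 · T[23,6]:6*163305339345225+19137821912055=998969857983405 · T[23,7]:7*602762379967440+163305339345225=4382641999117305 · T[23,8]:8*1142399079991620+602762379967440=9741955019900400 · T[23,9]:9*1241963303533920+1142399079991620=12320068811796900 · T[23,10]:10*835143799377954+1241963303533920=9593401297313460
[24] T[24,5]:5*96416888184100+2916342574750=485000783495250 · T[24,6]:6*998969857983405+96416888184100=6090236036084530 · T[24,7]:7*4382641999117305+998969857983405=31677463851804540 · T[24,8]:8*9741955019900400+4382641999117305=82318282158320505 · T[24,9]:9*12320068811796900+9741955019900400=120622574326072500 · T[24,10]:10*9593401297313460+12320068811796900=108254081784931500
[25] T[25,6]:6*6090236036084530+485000783495250=37026417000002430 · T[25,7]:7*31677463851804540+6090236036084530=227832482998716310 · T[25,8]:8*82318282158320505+31677463851804540=690223721118368580 · T[25,9]:9*120622574326072500+82318282158320505=1167921451092973005 · T[25,10]:10*108254081784931500+120622574326072500=1203163392175387500
[26] T[26,7]:7*227832482998716310+37026417000002430=1631853797991016600 · T[26,8]:8*690223721118368580+227832482998716310=5749622251945664950 · T[26,9]:9*1167921451092973005+690223721118368580=11201516780955125625 · T[26,10]:10*1203163392175387500+1167921451092973005=13199555372846848005
Read S(26,7) = 1631853797991016600, S(26,8) = 5749622251945664950, S(26,9) = 11201516780955125625, S(26,10) = 13199555372846848005.

1631853797991016600, 5749622251945664950, 11201516780955125625, 13199555372846848005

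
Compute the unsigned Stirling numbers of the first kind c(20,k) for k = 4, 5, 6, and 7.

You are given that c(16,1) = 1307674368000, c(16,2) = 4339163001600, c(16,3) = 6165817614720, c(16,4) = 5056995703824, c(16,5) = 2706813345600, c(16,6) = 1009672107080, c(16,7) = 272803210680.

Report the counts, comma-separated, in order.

i=17: T(17,1)=0+16·1307674368000=20922789888000 | T(17,2)=1307674368000+16·4339163001600=70734282393600 | T(17,3)=4339163001600+16·6165817614720=102992244837120 | T(17,4)=6165817614720+16·5056995703824=87077748875904 | T(17,5)=5056995703824+16·2706813345600=48366009233424 | T(17,6)=2706813345600+16·1009672107080=18861567058880 | T(17,7)=1009672107080+16·272803210680=5374523477960
i=18: T(18,2)=20922789888000+17·70734282393600=1223405590579200 | T(18,3)=70734282393600+17·102992244837120=1821602444624640 | T(18,4)=102992244837120+17·87077748875904=1583313975727488 | T(18,5)=87077748875904+17·48366009233424=909299905844112 | T(18,6)=48366009233424+17·18861567058880=369012649234384 | T(18,7)=18861567058880+17·5374523477960=110228466184200
i=19: T(19,3)=1223405590579200+18·1821602444624640=34012249593822720 | T(19,4)=1821602444624640+18·1583313975727488=30321254007719424 | T(19,5)=1583313975727488+18·909299905844112=17950712280921504 | T(19,6)=909299905844112+18·369012649234384=7551527592063024 | T(19,7)=369012649234384+18·110228466184200=2353125040549984
i=20: T(20,4)=34012249593822720+19·30321254007719424=610116075740491776 | T(20,5)=30321254007719424+19·17950712280921504=371384787345228000 | T(20,6)=17950712280921504+19·7551527592063024=161429736530118960 | T(20,7)=7551527592063024+19·2353125040549984=52260903362512720
Read c(20,4) = 610116075740491776, c(20,5) = 371384787345228000, c(20,6) = 161429736530118960, c(20,7) = 52260903362512720.

610116075740491776, 371384787345228000, 161429736530118960, 52260903362512720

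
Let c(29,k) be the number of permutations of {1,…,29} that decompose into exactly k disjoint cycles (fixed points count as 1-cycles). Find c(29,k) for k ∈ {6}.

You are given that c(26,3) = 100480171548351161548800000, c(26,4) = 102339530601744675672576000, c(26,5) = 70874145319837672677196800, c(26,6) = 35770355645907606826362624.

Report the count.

[27] T[27,4]:26*102339530601744675672576000+100480171548351161548800000=2761307967193712729035776000 · T[27,5]:26*70874145319837672677196800+102339530601744675672576000=1945067308917524165279692800 · T[27,6]:26*35770355645907606826362624+70874145319837672677196800=1000903392113435450162625024
[28] T[28,5]:27*1945067308917524165279692800+2761307967193712729035776000=55278125307966865191587481600 · T[28,6]:27*1000903392113435450162625024+1945067308917524165279692800=28969458895980281319670568448
[29] T[29,6]:28*28969458895980281319670568448+55278125307966865191587481600=866422974395414742142363398144
Read c(29,6) = 866422974395414742142363398144.

866422974395414742142363398144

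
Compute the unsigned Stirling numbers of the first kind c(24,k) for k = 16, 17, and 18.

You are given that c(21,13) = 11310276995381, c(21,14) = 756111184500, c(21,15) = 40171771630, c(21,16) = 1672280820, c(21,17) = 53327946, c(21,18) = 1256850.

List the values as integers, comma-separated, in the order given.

137272511800831, 6400590336096, 241276443496

[22] T[22,14]:21*756111184500+11310276995381=27188611869881 · T[22,15]:21*40171771630+756111184500=1599718388730 · T[22,16]:21*1672280820+40171771630=75289668850 · T[22,17]:21*53327946+1672280820=2792167686 · T[22,18]:21*1256850+53327946=79721796
[23] T[23,15]:22*1599718388730+27188611869881=62382416421941 · T[23,16]:22*75289668850+1599718388730=3256091103430 · T[23,17]:22*2792167686+75289668850=136717357942 · T[23,18]:22*79721796+2792167686=4546047198
[24] T[24,16]:23*3256091103430+62382416421941=137272511800831 · T[24,17]:23*136717357942+3256091103430=6400590336096 · T[24,18]:23*4546047198+136717357942=241276443496
Read c(24,16) = 137272511800831, c(24,17) = 6400590336096, c(24,18) = 241276443496.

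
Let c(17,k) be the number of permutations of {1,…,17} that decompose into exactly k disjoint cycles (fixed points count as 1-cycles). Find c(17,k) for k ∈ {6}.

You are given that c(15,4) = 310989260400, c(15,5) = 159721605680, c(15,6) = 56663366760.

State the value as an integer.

18861567058880

r16: T_16,5=15×159721605680+310989260400=2706813345600; T_16,6=15×56663366760+159721605680=1009672107080
r17: T_17,6=16×1009672107080+2706813345600=18861567058880
Read c(17,6) = 18861567058880.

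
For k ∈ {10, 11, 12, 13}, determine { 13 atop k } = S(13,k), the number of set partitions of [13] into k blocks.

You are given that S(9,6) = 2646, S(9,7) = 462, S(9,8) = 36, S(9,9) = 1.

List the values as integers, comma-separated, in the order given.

39325, 2431, 78, 1

r10: T_10,7=7×462+2646=5880; T_10,8=8×36+462=750; T_10,9=9×1+36=45; T_10,10=10×0+1=1
r11: T_11,8=8×750+5880=11880; T_11,9=9×45+750=1155; T_11,10=10×1+45=55; T_11,11=11×0+1=1
r12: T_12,9=9×1155+11880=22275; T_12,10=10×55+1155=1705; T_12,11=11×1+55=66; T_12,12=12×0+1=1
r13: T_13,10=10×1705+22275=39325; T_13,11=11×66+1705=2431; T_13,12=12×1+66=78; T_13,13=13×0+1=1
Read S(13,10) = 39325, S(13,11) = 2431, S(13,12) = 78, S(13,13) = 1.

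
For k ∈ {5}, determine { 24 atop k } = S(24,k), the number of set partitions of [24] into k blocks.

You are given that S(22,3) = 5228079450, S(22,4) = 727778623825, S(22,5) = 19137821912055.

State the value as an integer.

[23] T[23,4]:4*727778623825+5228079450=2916342574750 · T[23,5]:5*19137821912055+727778623825=96416888184100
[24] T[24,5]:5*96416888184100+2916342574750=485000783495250
Read S(24,5) = 485000783495250.

485000783495250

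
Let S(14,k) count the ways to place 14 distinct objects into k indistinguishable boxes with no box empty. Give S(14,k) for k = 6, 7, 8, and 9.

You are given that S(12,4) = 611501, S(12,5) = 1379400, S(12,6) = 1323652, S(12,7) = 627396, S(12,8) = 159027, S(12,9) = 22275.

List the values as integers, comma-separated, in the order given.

63436373, 49329280, 20912320, 5135130

i=13: T(13,5)=611501+5·1379400=7508501 | T(13,6)=1379400+6·1323652=9321312 | T(13,7)=1323652+7·627396=5715424 | T(13,8)=627396+8·159027=1899612 | T(13,9)=159027+9·22275=359502
i=14: T(14,6)=7508501+6·9321312=63436373 | T(14,7)=9321312+7·5715424=49329280 | T(14,8)=5715424+8·1899612=20912320 | T(14,9)=1899612+9·359502=5135130
Read S(14,6) = 63436373, S(14,7) = 49329280, S(14,8) = 20912320, S(14,9) = 5135130.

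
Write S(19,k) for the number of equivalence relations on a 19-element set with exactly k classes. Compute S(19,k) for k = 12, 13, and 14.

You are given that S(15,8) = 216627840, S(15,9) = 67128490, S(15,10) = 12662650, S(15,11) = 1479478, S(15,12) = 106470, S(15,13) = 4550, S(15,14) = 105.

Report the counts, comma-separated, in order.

23466951300, 2892439160, 243577530

[16] T[16,9]:9*67128490+216627840=820784250 · T[16,10]:10*12662650+67128490=193754990 · T[16,11]:11*1479478+12662650=28936908 · T[16,12]:12*106470+1479478=2757118 · T[16,13]:13*4550+106470=165620 · T[16,14]:14*105+4550=6020
[17] T[17,10]:10*193754990+820784250=2758334150 · T[17,11]:11*28936908+193754990=512060978 · T[17,12]:12*2757118+28936908=62022324 · T[17,13]:13*165620+2757118=4910178 · T[17,14]:14*6020+165620=249900
[18] T[18,11]:11*512060978+2758334150=8391004908 · T[18,12]:12*62022324+512060978=1256328866 · T[18,13]:13*4910178+62022324=125854638 · T[18,14]:14*249900+4910178=8408778
[19] T[19,12]:12*1256328866+8391004908=23466951300 · T[19,13]:13*125854638+1256328866=2892439160 · T[19,14]:14*8408778+125854638=243577530
Read S(19,12) = 23466951300, S(19,13) = 2892439160, S(19,14) = 243577530.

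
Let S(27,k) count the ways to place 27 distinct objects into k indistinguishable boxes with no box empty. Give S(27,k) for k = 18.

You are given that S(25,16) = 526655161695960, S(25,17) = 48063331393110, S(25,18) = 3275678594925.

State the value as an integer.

3270191625210510

i=26: T(26,17)=526655161695960+17·48063331393110=1343731795378830 | T(26,18)=48063331393110+18·3275678594925=107025546101760
i=27: T(27,18)=1343731795378830+18·107025546101760=3270191625210510
Read S(27,18) = 3270191625210510.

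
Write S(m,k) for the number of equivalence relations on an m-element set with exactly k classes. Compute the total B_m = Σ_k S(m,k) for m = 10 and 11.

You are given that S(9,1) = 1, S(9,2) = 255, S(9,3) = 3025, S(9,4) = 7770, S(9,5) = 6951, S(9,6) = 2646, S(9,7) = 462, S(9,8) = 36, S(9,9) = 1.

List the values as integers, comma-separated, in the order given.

[10] T[10,1]:1*1+0=1 · T[10,2]:2*255+1=511 · T[10,3]:3*3025+255=9330 · T[10,4]:4*7770+3025=34105 · T[10,5]:5*6951+7770=42525 · T[10,6]:6*2646+6951=22827 · T[10,7]:7*462+2646=5880 · T[10,8]:8*36+462=750 · T[10,9]:9*1+36=45 · T[10,10]:10*0+1=1
[11] T[11,1]:1*1+0=1 · T[11,2]:2*511+1=1023 · T[11,3]:3*9330+511=28501 · T[11,4]:4*34105+9330=145750 · T[11,5]:5*42525+34105=246730 · T[11,6]:6*22827+42525=179487 · T[11,7]:7*5880+22827=63987 · T[11,8]:8*750+5880=11880 · T[11,9]:9*45+750=1155 · T[11,10]:10*1+45=55 · T[11,11]:11*0+1=1
B_10 = ΣS(10,k) = 1+511+9330+34105+42525+22827+5880+750+45+1 = 115975
B_11 = ΣS(11,k) = 1+1023+28501+145750+246730+179487+63987+11880+1155+55+1 = 678570

115975, 678570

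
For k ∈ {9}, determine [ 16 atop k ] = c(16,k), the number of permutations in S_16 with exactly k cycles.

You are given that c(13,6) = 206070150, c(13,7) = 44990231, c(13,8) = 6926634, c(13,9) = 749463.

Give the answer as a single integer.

row 14: T[14][7]=13·44990231+206070150=790943153  T[14][8]=13·6926634+44990231=135036473  T[14][9]=13·749463+6926634=16669653
row 15: T[15][8]=14·135036473+790943153=2681453775  T[15][9]=14·16669653+135036473=368411615
row 16: T[16][9]=15·368411615+2681453775=8207628000
Read c(16,9) = 8207628000.

8207628000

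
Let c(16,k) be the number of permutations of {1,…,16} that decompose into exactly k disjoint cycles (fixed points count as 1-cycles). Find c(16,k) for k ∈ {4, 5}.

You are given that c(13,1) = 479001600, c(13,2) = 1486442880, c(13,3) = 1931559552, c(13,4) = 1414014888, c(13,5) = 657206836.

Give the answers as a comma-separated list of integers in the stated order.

@14  (14,2):1486442880·13+479001600→19802759040, (14,3):1931559552·13+1486442880→26596717056, (14,4):1414014888·13+1931559552→20313753096, (14,5):657206836·13+1414014888→9957703756
@15  (15,3):26596717056·14+19802759040→392156797824, (15,4):20313753096·14+26596717056→310989260400, (15,5):9957703756·14+20313753096→159721605680
@16  (16,4):310989260400·15+392156797824→5056995703824, (16,5):159721605680·15+310989260400→2706813345600
Read c(16,4) = 5056995703824, c(16,5) = 2706813345600.

5056995703824, 2706813345600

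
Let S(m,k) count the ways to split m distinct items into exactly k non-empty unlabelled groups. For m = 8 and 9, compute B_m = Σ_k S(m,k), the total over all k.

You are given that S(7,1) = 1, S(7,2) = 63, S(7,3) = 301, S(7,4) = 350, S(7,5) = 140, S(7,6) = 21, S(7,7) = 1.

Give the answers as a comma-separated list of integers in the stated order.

4140, 21147

row 8: T[8][1]=1·1+0=1  T[8][2]=2·63+1=127  T[8][3]=3·301+63=966  T[8][4]=4·350+301=1701  T[8][5]=5·140+350=1050  T[8][6]=6·21+140=266  T[8][7]=7·1+21=28  T[8][8]=8·0+1=1
row 9: T[9][1]=1·1+0=1  T[9][2]=2·127+1=255  T[9][3]=3·966+127=3025  T[9][4]=4·1701+966=7770  T[9][5]=5·1050+1701=6951  T[9][6]=6·266+1050=2646  T[9][7]=7·28+266=462  T[9][8]=8·1+28=36  T[9][9]=9·0+1=1
B_8 = ΣS(8,k) = 1+127+966+1701+1050+266+28+1 = 4140
B_9 = ΣS(9,k) = 1+255+3025+7770+6951+2646+462+36+1 = 21147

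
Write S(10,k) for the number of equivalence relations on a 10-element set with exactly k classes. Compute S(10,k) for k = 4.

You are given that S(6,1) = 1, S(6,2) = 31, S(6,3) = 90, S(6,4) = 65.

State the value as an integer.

34105

r7: T_7,1=1×1+0=1; T_7,2=2×31+1=63; T_7,3=3×90+31=301; T_7,4=4×65+90=350
r8: T_8,2=2×63+1=127; T_8,3=3×301+63=966; T_8,4=4×350+301=1701
r9: T_9,3=3×966+127=3025; T_9,4=4×1701+966=7770
r10: T_10,4=4×7770+3025=34105
Read S(10,4) = 34105.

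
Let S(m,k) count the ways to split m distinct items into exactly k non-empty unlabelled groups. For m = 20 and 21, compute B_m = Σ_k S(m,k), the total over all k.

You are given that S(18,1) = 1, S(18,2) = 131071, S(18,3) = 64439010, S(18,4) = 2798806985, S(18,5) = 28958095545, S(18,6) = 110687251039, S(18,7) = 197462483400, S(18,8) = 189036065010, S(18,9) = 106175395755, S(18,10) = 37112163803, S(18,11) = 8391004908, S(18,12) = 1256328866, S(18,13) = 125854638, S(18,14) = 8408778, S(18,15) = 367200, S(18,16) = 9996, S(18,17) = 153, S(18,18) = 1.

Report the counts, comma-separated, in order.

row 19: T[19][1]=1·1+0=1  T[19][2]=2·131071+1=262143  T[19][3]=3·64439010+131071=193448101  T[19][4]=4·2798806985+64439010=11259666950  T[19][5]=5·28958095545+2798806985=147589284710  T[19][6]=6·110687251039+28958095545=693081601779  T[19][7]=7·197462483400+110687251039=1492924634839  T[19][8]=8·189036065010+197462483400=1709751003480  T[19][9]=9·106175395755+189036065010=1144614626805  T[19][10]=10·37112163803+106175395755=477297033785  T[19][11]=11·8391004908+37112163803=129413217791  T[19][12]=12·1256328866+8391004908=23466951300  T[19][13]=13·125854638+1256328866=2892439160  T[19][14]=14·8408778+125854638=243577530  T[19][15]=15·367200+8408778=13916778  T[19][16]=16·9996+367200=527136  T[19][17]=17·153+9996=12597  T[19][18]=18·1+153=171  T[19][19]=19·0+1=1
row 20: T[20][1]=1·1+0=1  T[20][2]=2·262143+1=524287  T[20][3]=3·193448101+262143=580606446  T[20][4]=4·11259666950+193448101=45232115901  T[20][5]=5·147589284710+11259666950=749206090500  T[20][6]=6·693081601779+147589284710=4306078895384  T[20][7]=7·1492924634839+693081601779=11143554045652  T[20][8]=8·1709751003480+1492924634839=15170932662679  T[20][9]=9·1144614626805+1709751003480=12011282644725  T[20][10]=10·477297033785+1144614626805=5917584964655  T[20][11]=11·129413217791+477297033785=1900842429486  T[20][12]=12·23466951300+129413217791=411016633391  T[20][13]=13·2892439160+23466951300=61068660380  T[20][14]=14·243577530+2892439160=6302524580  T[20][15]=15·13916778+243577530=452329200  T[20][16]=16·527136+13916778=22350954  T[20][17]=17·12597+527136=741285  T[20][18]=18·171+12597=15675  T[20][19]=19·1+171=190  T[20][20]=20·0+1=1
row 21: T[21][1]=1·1+0=1  T[21][2]=2·524287+1=1048575  T[21][3]=3·580606446+524287=1742343625  T[21][4]=4·45232115901+580606446=181509070050  T[21][5]=5·749206090500+45232115901=3791262568401  T[21][6]=6·4306078895384+749206090500=26585679462804  T[21][7]=7·11143554045652+4306078895384=82310957214948  T[21][8]=8·15170932662679+11143554045652=132511015347084  T[21][9]=9·12011282644725+15170932662679=123272476465204  T[21][10]=10·5917584964655+12011282644725=71187132291275  T[21][11]=11·1900842429486+5917584964655=26826851689001  T[21][12]=12·411016633391+1900842429486=6833042030178  T[21][13]=13·61068660380+411016633391=1204909218331  T[21][14]=14·6302524580+61068660380=149304004500  T[21][15]=15·452329200+6302524580=13087462580  T[21][16]=16·22350954+452329200=809944464  T[21][17]=17·741285+22350954=34952799  T[21][18]=18·15675+741285=1023435  T[21][19]=19·190+15675=19285  T[21][20]=20·1+190=210  T[21][21]=21·0+1=1
B_20 = ΣS(20,k) = 1+524287+580606446+45232115901+749206090500+4306078895384+11143554045652+15170932662679+12011282644725+5917584964655+1900842429486+411016633391+61068660380+6302524580+452329200+22350954+741285+15675+190+1 = 51724158235372
B_21 = ΣS(21,k) = 1+1048575+1742343625+181509070050+3791262568401+26585679462804+82310957214948+132511015347084+123272476465204+71187132291275+26826851689001+6833042030178+1204909218331+149304004500+13087462580+809944464+34952799+1023435+19285+210+1 = 474869816156751

51724158235372, 474869816156751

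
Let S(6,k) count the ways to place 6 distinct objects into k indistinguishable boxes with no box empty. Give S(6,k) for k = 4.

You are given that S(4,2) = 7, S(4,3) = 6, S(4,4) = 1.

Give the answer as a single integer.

65

row 5: T[5][3]=3·6+7=25  T[5][4]=4·1+6=10
row 6: T[6][4]=4·10+25=65
Read S(6,4) = 65.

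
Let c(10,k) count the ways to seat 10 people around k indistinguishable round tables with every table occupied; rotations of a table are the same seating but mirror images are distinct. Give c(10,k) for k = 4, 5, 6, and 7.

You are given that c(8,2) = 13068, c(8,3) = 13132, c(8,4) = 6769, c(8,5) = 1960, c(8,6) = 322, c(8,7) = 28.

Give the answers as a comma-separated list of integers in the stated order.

723680, 269325, 63273, 9450

r9: T_9,3=8×13132+13068=118124; T_9,4=8×6769+13132=67284; T_9,5=8×1960+6769=22449; T_9,6=8×322+1960=4536; T_9,7=8×28+322=546
r10: T_10,4=9×67284+118124=723680; T_10,5=9×22449+67284=269325; T_10,6=9×4536+22449=63273; T_10,7=9×546+4536=9450
Read c(10,4) = 723680, c(10,5) = 269325, c(10,6) = 63273, c(10,7) = 9450.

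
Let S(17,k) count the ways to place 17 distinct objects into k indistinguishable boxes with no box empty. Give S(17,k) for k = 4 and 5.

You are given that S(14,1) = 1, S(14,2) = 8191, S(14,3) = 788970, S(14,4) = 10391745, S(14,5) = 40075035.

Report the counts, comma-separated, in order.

694337290, 5652751651

[15] T[15,2]:2*8191+1=16383 · T[15,3]:3*788970+8191=2375101 · T[15,4]:4*10391745+788970=42355950 · T[15,5]:5*40075035+10391745=210766920
[16] T[16,3]:3*2375101+16383=7141686 · T[16,4]:4*42355950+2375101=171798901 · T[16,5]:5*210766920+42355950=1096190550
[17] T[17,4]:4*171798901+7141686=694337290 · T[17,5]:5*1096190550+171798901=5652751651
Read S(17,4) = 694337290, S(17,5) = 5652751651.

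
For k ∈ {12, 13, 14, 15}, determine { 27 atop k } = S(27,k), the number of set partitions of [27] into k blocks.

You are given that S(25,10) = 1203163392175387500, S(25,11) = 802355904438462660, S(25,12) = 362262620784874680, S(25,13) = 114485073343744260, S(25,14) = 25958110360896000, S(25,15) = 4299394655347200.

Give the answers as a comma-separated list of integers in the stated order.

71823166587281982600, 29206898819153109600, 8541149231801585700, 1834634071262848260

[26] T[26,11]:11*802355904438462660+1203163392175387500=10029078340998476760 · T[26,12]:12*362262620784874680+802355904438462660=5149507353856958820 · T[26,13]:13*114485073343744260+362262620784874680=1850568574253550060 · T[26,14]:14*25958110360896000+114485073343744260=477898618396288260 · T[26,15]:15*4299394655347200+25958110360896000=90449030191104000
[27] T[27,12]:12*5149507353856958820+10029078340998476760=71823166587281982600 · T[27,13]:13*1850568574253550060+5149507353856958820=29206898819153109600 · T[27,14]:14*477898618396288260+1850568574253550060=8541149231801585700 · T[27,15]:15*90449030191104000+477898618396288260=1834634071262848260
Read S(27,12) = 71823166587281982600, S(27,13) = 29206898819153109600, S(27,14) = 8541149231801585700, S(27,15) = 1834634071262848260.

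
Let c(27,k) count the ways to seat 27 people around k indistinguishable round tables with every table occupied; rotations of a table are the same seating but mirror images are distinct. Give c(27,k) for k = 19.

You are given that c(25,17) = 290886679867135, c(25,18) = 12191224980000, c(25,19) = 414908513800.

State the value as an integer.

1182329687817135

[26] T[26,18]:25*12191224980000+290886679867135=595667304367135 · T[26,19]:25*414908513800+12191224980000=22563937825000
[27] T[27,19]:26*22563937825000+595667304367135=1182329687817135
Read c(27,19) = 1182329687817135.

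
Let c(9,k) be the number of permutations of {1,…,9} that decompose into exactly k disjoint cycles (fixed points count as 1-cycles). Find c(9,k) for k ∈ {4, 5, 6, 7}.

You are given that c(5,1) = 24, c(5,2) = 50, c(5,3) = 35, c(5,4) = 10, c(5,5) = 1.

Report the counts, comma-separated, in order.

[6] T[6,1]:5*24+0=120 · T[6,2]:5*50+24=274 · T[6,3]:5*35+50=225 · T[6,4]:5*10+35=85 · T[6,5]:5*1+10=15 · T[6,6]:5*0+1=1
[7] T[7,2]:6*274+120=1764 · T[7,3]:6*225+274=1624 · T[7,4]:6*85+225=735 · T[7,5]:6*15+85=175 · T[7,6]:6*1+15=21 · T[7,7]:6*0+1=1
[8] T[8,3]:7*1624+1764=13132 · T[8,4]:7*735+1624=6769 · T[8,5]:7*175+735=1960 · T[8,6]:7*21+175=322 · T[8,7]:7*1+21=28
[9] T[9,4]:8*6769+13132=67284 · T[9,5]:8*1960+6769=22449 · T[9,6]:8*322+1960=4536 · T[9,7]:8*28+322=546
Read c(9,4) = 67284, c(9,5) = 22449, c(9,6) = 4536, c(9,7) = 546.

67284, 22449, 4536, 546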